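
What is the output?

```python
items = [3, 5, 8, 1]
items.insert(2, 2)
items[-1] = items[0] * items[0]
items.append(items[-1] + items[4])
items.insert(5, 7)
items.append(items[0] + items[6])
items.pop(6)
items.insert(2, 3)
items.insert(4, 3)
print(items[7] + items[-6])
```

insert 2 at 2 → [3, 5, 2, 8, 1]
items[-1] = items[0]*items[0] = 3*3 = 9 → [3, 5, 2, 8, 9]
append items[-1]+items[4] = 9+9 = 18 → [3, 5, 2, 8, 9, 18]
insert 7 at 5 → [3, 5, 2, 8, 9, 7, 18]
append items[0]+items[6] = 3+18 = 21 → [3, 5, 2, 8, 9, 7, 18, 21]
pop(6) removes 18 → [3, 5, 2, 8, 9, 7, 21]
insert 3 at 2 → [3, 5, 3, 2, 8, 9, 7, 21]
insert 3 at 4 → [3, 5, 3, 2, 3, 8, 9, 7, 21]
items[7]+items[-6] = 7+2 = 9

9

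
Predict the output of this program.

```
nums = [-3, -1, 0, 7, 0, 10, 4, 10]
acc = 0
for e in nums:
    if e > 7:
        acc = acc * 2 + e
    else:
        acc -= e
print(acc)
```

10

e=-3: not >7, acc = 0-(-3) = 3
e=-1: not >7, acc = 3-(-1) = 4
e=0: not >7, acc = 4-0 = 4
e=7: not >7, acc = 4-7 = -3
e=0: not >7, acc = (-3)-0 = -3
e=10: >7, acc = (-3)*2+10 = 4
e=4: not >7, acc = 4-4 = 0
e=10: >7, acc = 0*2+10 = 10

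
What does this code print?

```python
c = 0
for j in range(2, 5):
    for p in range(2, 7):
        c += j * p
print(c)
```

j=2,p=2: c = 0+4 = 4
j=2,p=3: c = 4+6 = 10
j=2,p=4: c = 10+8 = 18
j=2,p=5: c = 18+10 = 28
j=2,p=6: c = 28+12 = 40
j=3,p=2: c = 40+6 = 46
j=3,p=3: c = 46+9 = 55
j=3,p=4: c = 55+12 = 67
j=3,p=5: c = 67+15 = 82
j=3,p=6: c = 82+18 = 100
j=4,p=2: c = 100+8 = 108
j=4,p=3: c = 108+12 = 120
j=4,p=4: c = 120+16 = 136
j=4,p=5: c = 136+20 = 156
j=4,p=6: c = 156+24 = 180

180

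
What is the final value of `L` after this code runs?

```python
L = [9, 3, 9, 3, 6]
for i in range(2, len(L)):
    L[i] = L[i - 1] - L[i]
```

[9, 3, -6, -9, -15]

i=2: L[2] = 3-9 = -6 → [9, 3, -6, 3, 6]
i=3: L[3] = (-6)-3 = -9 → [9, 3, -6, -9, 6]
i=4: L[4] = (-9)-6 = -15 → [9, 3, -6, -9, -15]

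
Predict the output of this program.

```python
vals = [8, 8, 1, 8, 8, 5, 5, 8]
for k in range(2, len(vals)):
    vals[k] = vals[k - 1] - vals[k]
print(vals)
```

k=2: vals[2] = 8-1 = 7 → [8, 8, 7, 8, 8, 5, 5, 8]
k=3: vals[3] = 7-8 = -1 → [8, 8, 7, -1, 8, 5, 5, 8]
k=4: vals[4] = (-1)-8 = -9 → [8, 8, 7, -1, -9, 5, 5, 8]
k=5: vals[5] = (-9)-5 = -14 → [8, 8, 7, -1, -9, -14, 5, 8]
k=6: vals[6] = (-14)-5 = -19 → [8, 8, 7, -1, -9, -14, -19, 8]
k=7: vals[7] = (-19)-8 = -27 → [8, 8, 7, -1, -9, -14, -19, -27]

[8, 8, 7, -1, -9, -14, -19, -27]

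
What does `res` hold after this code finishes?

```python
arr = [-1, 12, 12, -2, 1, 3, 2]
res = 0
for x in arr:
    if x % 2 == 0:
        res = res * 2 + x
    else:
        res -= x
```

150

x=-1: not even, res = 0-(-1) = 1
x=12: even, res = 1*2+12 = 14
x=12: even, res = 14*2+12 = 40
x=-2: even, res = 40*2+(-2) = 78
x=1: not even, res = 78-1 = 77
x=3: not even, res = 77-3 = 74
x=2: even, res = 74*2+2 = 150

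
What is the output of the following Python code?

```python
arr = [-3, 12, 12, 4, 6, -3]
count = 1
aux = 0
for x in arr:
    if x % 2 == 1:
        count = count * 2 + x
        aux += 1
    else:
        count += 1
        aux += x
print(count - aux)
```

-33

x=-3: odd, count = 1*2+(-3) = -1; aux=1
x=12: not odd, count = (-1)+1 = 0; aux=13
x=12: not odd, count = 0+1 = 1; aux=25
x=4: not odd, count = 1+1 = 2; aux=29
x=6: not odd, count = 2+1 = 3; aux=35
x=-3: odd, count = 3*2+(-3) = 3; aux=36
count-aux = 3-36 = -33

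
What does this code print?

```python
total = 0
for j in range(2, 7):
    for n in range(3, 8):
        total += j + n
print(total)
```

225

j=2,n=3: total = 0+5 = 5
j=2,n=4: total = 5+6 = 11
j=2,n=5: total = 11+7 = 18
j=2,n=6: total = 18+8 = 26
j=2,n=7: total = 26+9 = 35
j=3,n=3: total = 35+6 = 41
j=3,n=4: total = 41+7 = 48
j=3,n=5: total = 48+8 = 56
j=3,n=6: total = 56+9 = 65
j=3,n=7: total = 65+10 = 75
j=4,n=3: total = 75+7 = 82
j=4,n=4: total = 82+8 = 90
j=4,n=5: total = 90+9 = 99
j=4,n=6: total = 99+10 = 109
j=4,n=7: total = 109+11 = 120
j=5,n=3: total = 120+8 = 128
j=5,n=4: total = 128+9 = 137
j=5,n=5: total = 137+10 = 147
j=5,n=6: total = 147+11 = 158
j=5,n=7: total = 158+12 = 170
j=6,n=3: total = 170+9 = 179
j=6,n=4: total = 179+10 = 189
j=6,n=5: total = 189+11 = 200
j=6,n=6: total = 200+12 = 212
j=6,n=7: total = 212+13 = 225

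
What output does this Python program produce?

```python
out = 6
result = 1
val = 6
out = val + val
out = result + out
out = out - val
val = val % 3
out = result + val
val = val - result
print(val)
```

out = 6+6 = 12
out = 1+12 = 13
out = 13-6 = 7
val = 6%3 = 0
out = 1+0 = 1
val = 0-1 = -1

-1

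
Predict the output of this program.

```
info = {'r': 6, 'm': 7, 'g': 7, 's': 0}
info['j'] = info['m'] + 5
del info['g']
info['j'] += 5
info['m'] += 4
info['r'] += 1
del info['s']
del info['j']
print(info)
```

info['j'] = info['m']+5 = 12 → {'r': 6, 'm': 7, 'g': 7, 's': 0, 'j': 12}
del 'g' → {'r': 6, 'm': 7, 's': 0, 'j': 12}
info['j'] = 12+5 = 17 → {'r': 6, 'm': 7, 's': 0, 'j': 17}
info['m'] = 7+4 = 11 → {'r': 6, 'm': 11, 's': 0, 'j': 17}
info['r'] = 6+1 = 7 → {'r': 7, 'm': 11, 's': 0, 'j': 17}
del 's' → {'r': 7, 'm': 11, 'j': 17}
del 'j' → {'r': 7, 'm': 11}

{'r': 7, 'm': 11}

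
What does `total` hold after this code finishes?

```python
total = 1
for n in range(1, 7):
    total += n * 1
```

22

n=1: total = 1+1*1 = 2
n=2: total = 2+2*1 = 4
n=3: total = 4+3*1 = 7
n=4: total = 7+4*1 = 11
n=5: total = 11+5*1 = 16
n=6: total = 16+6*1 = 22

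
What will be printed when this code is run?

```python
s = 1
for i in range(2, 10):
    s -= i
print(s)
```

-43

i=2: s = 1-2 = -1
i=3: s = (-1)-3 = -4
i=4: s = (-4)-4 = -8
i=5: s = (-8)-5 = -13
i=6: s = (-13)-6 = -19
i=7: s = (-19)-7 = -26
i=8: s = (-26)-8 = -34
i=9: s = (-34)-9 = -43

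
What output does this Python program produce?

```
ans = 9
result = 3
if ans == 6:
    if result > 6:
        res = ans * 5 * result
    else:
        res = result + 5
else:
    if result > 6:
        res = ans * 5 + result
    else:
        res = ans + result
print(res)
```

ans=9, result=3
ans == 6 is False; result > 6 is False
→ res = ans + result = 12

12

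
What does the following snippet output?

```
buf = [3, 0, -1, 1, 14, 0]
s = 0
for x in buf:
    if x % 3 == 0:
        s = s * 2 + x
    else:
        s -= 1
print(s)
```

x=3: %3==0, s = 0*2+3 = 3
x=0: %3==0, s = 3*2+0 = 6
x=-1: not %3==0, s = 6-1 = 5
x=1: not %3==0, s = 5-1 = 4
x=14: not %3==0, s = 4-1 = 3
x=0: %3==0, s = 3*2+0 = 6

6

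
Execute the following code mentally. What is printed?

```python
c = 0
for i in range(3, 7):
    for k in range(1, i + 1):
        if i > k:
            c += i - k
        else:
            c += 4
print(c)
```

50

i=3,k=1: 3>1, c = 0+2 = 2
i=3,k=2: 3>2, c = 2+1 = 3
i=3,k=3: not 3>3, c = 3+4 = 7
i=4,k=1: 4>1, c = 7+3 = 10
i=4,k=2: 4>2, c = 10+2 = 12
i=4,k=3: 4>3, c = 12+1 = 13
i=4,k=4: not 4>4, c = 13+4 = 17
i=5,k=1: 5>1, c = 17+4 = 21
i=5,k=2: 5>2, c = 21+3 = 24
i=5,k=3: 5>3, c = 24+2 = 26
i=5,k=4: 5>4, c = 26+1 = 27
i=5,k=5: not 5>5, c = 27+4 = 31
i=6,k=1: 6>1, c = 31+5 = 36
i=6,k=2: 6>2, c = 36+4 = 40
i=6,k=3: 6>3, c = 40+3 = 43
i=6,k=4: 6>4, c = 43+2 = 45
i=6,k=5: 6>5, c = 45+1 = 46
i=6,k=6: not 6>6, c = 46+4 = 50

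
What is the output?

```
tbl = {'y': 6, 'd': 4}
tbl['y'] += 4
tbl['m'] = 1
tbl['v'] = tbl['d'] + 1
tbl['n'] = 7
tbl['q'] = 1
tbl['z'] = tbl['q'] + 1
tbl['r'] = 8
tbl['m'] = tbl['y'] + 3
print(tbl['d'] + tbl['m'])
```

17

tbl['y'] = 6+4 = 10 → {'y': 10, 'd': 4}
tbl['m'] = 1 → {'y': 10, 'd': 4, 'm': 1}
tbl['v'] = tbl['d']+1 = 5 → {'y': 10, 'd': 4, 'm': 1, 'v': 5}
tbl['n'] = 7 → {'y': 10, 'd': 4, 'm': 1, 'v': 5, 'n': 7}
tbl['q'] = 1 → {'y': 10, 'd': 4, 'm': 1, 'v': 5, 'n': 7, 'q': 1}
tbl['z'] = tbl['q']+1 = 2 → {'y': 10, 'd': 4, 'm': 1, 'v': 5, 'n': 7, 'q': 1, 'z': 2}
tbl['r'] = 8 → {'y': 10, 'd': 4, 'm': 1, 'v': 5, 'n': 7, 'q': 1, 'z': 2, 'r': 8}
tbl['m'] = tbl['y']+3 = 13 → {'y': 10, 'd': 4, 'm': 13, 'v': 5, 'n': 7, 'q': 1, 'z': 2, 'r': 8}
tbl['d']+tbl['m'] = 4+13 = 17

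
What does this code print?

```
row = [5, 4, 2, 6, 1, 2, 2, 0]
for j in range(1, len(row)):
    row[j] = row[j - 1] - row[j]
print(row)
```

j=1: row[1] = 5-4 = 1 → [5, 1, 2, 6, 1, 2, 2, 0]
j=2: row[2] = 1-2 = -1 → [5, 1, -1, 6, 1, 2, 2, 0]
j=3: row[3] = (-1)-6 = -7 → [5, 1, -1, -7, 1, 2, 2, 0]
j=4: row[4] = (-7)-1 = -8 → [5, 1, -1, -7, -8, 2, 2, 0]
j=5: row[5] = (-8)-2 = -10 → [5, 1, -1, -7, -8, -10, 2, 0]
j=6: row[6] = (-10)-2 = -12 → [5, 1, -1, -7, -8, -10, -12, 0]
j=7: row[7] = (-12)-0 = -12 → [5, 1, -1, -7, -8, -10, -12, -12]

[5, 1, -1, -7, -8, -10, -12, -12]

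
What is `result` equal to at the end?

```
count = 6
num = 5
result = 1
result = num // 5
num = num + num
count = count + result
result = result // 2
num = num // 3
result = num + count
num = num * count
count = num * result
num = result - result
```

result = 5//5 = 1
num = 5+5 = 10
count = 6+1 = 7
result = 1//2 = 0
num = 10//3 = 3
result = 3+7 = 10
num = 3*7 = 21
count = 21*10 = 210
num = 10-10 = 0

10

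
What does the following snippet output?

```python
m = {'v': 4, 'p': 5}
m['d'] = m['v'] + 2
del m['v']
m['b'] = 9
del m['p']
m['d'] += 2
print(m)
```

{'d': 8, 'b': 9}

m['d'] = m['v']+2 = 6 → {'v': 4, 'p': 5, 'd': 6}
del 'v' → {'p': 5, 'd': 6}
m['b'] = 9 → {'p': 5, 'd': 6, 'b': 9}
del 'p' → {'d': 6, 'b': 9}
m['d'] = 6+2 = 8 → {'d': 8, 'b': 9}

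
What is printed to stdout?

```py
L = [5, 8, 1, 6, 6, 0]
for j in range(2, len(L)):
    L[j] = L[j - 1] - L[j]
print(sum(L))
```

j=2: L[2] = 8-1 = 7 → [5, 8, 7, 6, 6, 0]
j=3: L[3] = 7-6 = 1 → [5, 8, 7, 1, 6, 0]
j=4: L[4] = 1-6 = -5 → [5, 8, 7, 1, -5, 0]
j=5: L[5] = (-5)-0 = -5 → [5, 8, 7, 1, -5, -5]
sum = 11

11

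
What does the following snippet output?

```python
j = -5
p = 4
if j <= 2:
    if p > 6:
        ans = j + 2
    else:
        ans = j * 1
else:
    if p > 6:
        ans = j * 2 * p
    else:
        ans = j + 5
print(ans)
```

-5

j=-5, p=4
j <= 2 is True; p > 6 is False
→ ans = j * 1 = -5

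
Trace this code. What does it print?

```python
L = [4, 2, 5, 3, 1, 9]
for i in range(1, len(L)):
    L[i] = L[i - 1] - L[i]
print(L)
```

[4, 2, -3, -6, -7, -16]

i=1: L[1] = 4-2 = 2 → [4, 2, 5, 3, 1, 9]
i=2: L[2] = 2-5 = -3 → [4, 2, -3, 3, 1, 9]
i=3: L[3] = (-3)-3 = -6 → [4, 2, -3, -6, 1, 9]
i=4: L[4] = (-6)-1 = -7 → [4, 2, -3, -6, -7, 9]
i=5: L[5] = (-7)-9 = -16 → [4, 2, -3, -6, -7, -16]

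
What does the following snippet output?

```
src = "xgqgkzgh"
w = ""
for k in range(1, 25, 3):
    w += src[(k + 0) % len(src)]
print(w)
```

gkhqzxgg

k=1: add src[1]='g' → 'g'
k=4: add src[4]='k' → 'gk'
k=7: add src[7]='h' → 'gkh'
k=10: add src[2]='q' → 'gkhq'
k=13: add src[5]='z' → 'gkhqz'
k=16: add src[0]='x' → 'gkhqzx'
k=19: add src[3]='g' → 'gkhqzxg'
k=22: add src[6]='g' → 'gkhqzxgg'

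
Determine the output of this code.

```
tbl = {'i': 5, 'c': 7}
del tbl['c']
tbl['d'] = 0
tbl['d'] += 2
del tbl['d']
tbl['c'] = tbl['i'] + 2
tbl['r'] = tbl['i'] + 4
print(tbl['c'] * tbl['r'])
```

63

del 'c' → {'i': 5}
tbl['d'] = 0 → {'i': 5, 'd': 0}
tbl['d'] = 0+2 = 2 → {'i': 5, 'd': 2}
del 'd' → {'i': 5}
tbl['c'] = tbl['i']+2 = 7 → {'i': 5, 'c': 7}
tbl['r'] = tbl['i']+4 = 9 → {'i': 5, 'c': 7, 'r': 9}
tbl['c']*tbl['r'] = 7*9 = 63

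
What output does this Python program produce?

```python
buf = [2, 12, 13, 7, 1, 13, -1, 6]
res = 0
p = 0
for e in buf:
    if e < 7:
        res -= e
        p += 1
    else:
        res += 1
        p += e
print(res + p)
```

e=2: <7, res = 0-2 = -2; p=1
e=12: not <7, res = (-2)+1 = -1; p=13
e=13: not <7, res = (-1)+1 = 0; p=26
e=7: not <7, res = 0+1 = 1; p=33
e=1: <7, res = 1-1 = 0; p=34
e=13: not <7, res = 0+1 = 1; p=47
e=-1: <7, res = 1-(-1) = 2; p=48
e=6: <7, res = 2-6 = -4; p=49
res+p = (-4)+49 = 45

45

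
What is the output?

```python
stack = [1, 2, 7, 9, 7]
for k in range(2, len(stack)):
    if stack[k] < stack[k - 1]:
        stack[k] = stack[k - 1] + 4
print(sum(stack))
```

32

k=2: 7>=2, unchanged → [1, 2, 7, 9, 7]
k=3: 9>=7, unchanged → [1, 2, 7, 9, 7]
k=4: 7<9, stack[4] = 9+4 = 13 → [1, 2, 7, 9, 13]
sum = 32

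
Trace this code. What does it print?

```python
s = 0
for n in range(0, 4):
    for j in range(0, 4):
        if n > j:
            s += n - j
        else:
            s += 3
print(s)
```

40

n=0,j=0: not 0>0, s = 0+3 = 3
n=0,j=1: not 0>1, s = 3+3 = 6
n=0,j=2: not 0>2, s = 6+3 = 9
n=0,j=3: not 0>3, s = 9+3 = 12
n=1,j=0: 1>0, s = 12+1 = 13
n=1,j=1: not 1>1, s = 13+3 = 16
n=1,j=2: not 1>2, s = 16+3 = 19
n=1,j=3: not 1>3, s = 19+3 = 22
n=2,j=0: 2>0, s = 22+2 = 24
n=2,j=1: 2>1, s = 24+1 = 25
n=2,j=2: not 2>2, s = 25+3 = 28
n=2,j=3: not 2>3, s = 28+3 = 31
n=3,j=0: 3>0, s = 31+3 = 34
n=3,j=1: 3>1, s = 34+2 = 36
n=3,j=2: 3>2, s = 36+1 = 37
n=3,j=3: not 3>3, s = 37+3 = 40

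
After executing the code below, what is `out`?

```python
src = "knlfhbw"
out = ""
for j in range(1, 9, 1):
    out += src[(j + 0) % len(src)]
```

'nlfhbwkn'

j=1: add src[1]='n' → 'n'
j=2: add src[2]='l' → 'nl'
j=3: add src[3]='f' → 'nlf'
j=4: add src[4]='h' → 'nlfh'
j=5: add src[5]='b' → 'nlfhb'
j=6: add src[6]='w' → 'nlfhbw'
j=7: add src[0]='k' → 'nlfhbwk'
j=8: add src[1]='n' → 'nlfhbwkn'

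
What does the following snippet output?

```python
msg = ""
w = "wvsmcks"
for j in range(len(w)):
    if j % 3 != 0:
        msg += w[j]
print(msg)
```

j=0: skip
j=1: add 'v' → 'v'
j=2: add 's' → 'vs'
j=3: skip
j=4: add 'c' → 'vsc'
j=5: add 'k' → 'vsck'
j=6: skip

vsck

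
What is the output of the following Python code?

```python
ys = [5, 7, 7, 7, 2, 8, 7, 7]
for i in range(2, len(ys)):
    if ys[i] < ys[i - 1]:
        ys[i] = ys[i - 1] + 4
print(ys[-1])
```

23

i=2: 7>=7, unchanged → [5, 7, 7, 7, 2, 8, 7, 7]
i=3: 7>=7, unchanged → [5, 7, 7, 7, 2, 8, 7, 7]
i=4: 2<7, ys[4] = 7+4 = 11 → [5, 7, 7, 7, 11, 8, 7, 7]
i=5: 8<11, ys[5] = 11+4 = 15 → [5, 7, 7, 7, 11, 15, 7, 7]
i=6: 7<15, ys[6] = 15+4 = 19 → [5, 7, 7, 7, 11, 15, 19, 7]
i=7: 7<19, ys[7] = 19+4 = 23 → [5, 7, 7, 7, 11, 15, 19, 23]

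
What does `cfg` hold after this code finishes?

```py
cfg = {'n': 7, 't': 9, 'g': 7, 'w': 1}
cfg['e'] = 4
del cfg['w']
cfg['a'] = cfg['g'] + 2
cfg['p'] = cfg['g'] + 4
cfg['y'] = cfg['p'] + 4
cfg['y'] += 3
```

cfg['e'] = 4 → {'n': 7, 't': 9, 'g': 7, 'w': 1, 'e': 4}
del 'w' → {'n': 7, 't': 9, 'g': 7, 'e': 4}
cfg['a'] = cfg['g']+2 = 9 → {'n': 7, 't': 9, 'g': 7, 'e': 4, 'a': 9}
cfg['p'] = cfg['g']+4 = 11 → {'n': 7, 't': 9, 'g': 7, 'e': 4, 'a': 9, 'p': 11}
cfg['y'] = cfg['p']+4 = 15 → {'n': 7, 't': 9, 'g': 7, 'e': 4, 'a': 9, 'p': 11, 'y': 15}
cfg['y'] = 15+3 = 18 → {'n': 7, 't': 9, 'g': 7, 'e': 4, 'a': 9, 'p': 11, 'y': 18}

{'n': 7, 't': 9, 'g': 7, 'e': 4, 'a': 9, 'p': 11, 'y': 18}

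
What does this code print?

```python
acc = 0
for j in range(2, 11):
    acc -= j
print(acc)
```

j=2: acc = 0-2 = -2
j=3: acc = (-2)-3 = -5
j=4: acc = (-5)-4 = -9
j=5: acc = (-9)-5 = -14
j=6: acc = (-14)-6 = -20
j=7: acc = (-20)-7 = -27
j=8: acc = (-27)-8 = -35
j=9: acc = (-35)-9 = -44
j=10: acc = (-44)-10 = -54

-54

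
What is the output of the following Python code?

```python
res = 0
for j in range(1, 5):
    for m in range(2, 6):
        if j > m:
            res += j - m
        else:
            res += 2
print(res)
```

j=1,m=2: not 1>2, res = 0+2 = 2
j=1,m=3: not 1>3, res = 2+2 = 4
j=1,m=4: not 1>4, res = 4+2 = 6
j=1,m=5: not 1>5, res = 6+2 = 8
j=2,m=2: not 2>2, res = 8+2 = 10
j=2,m=3: not 2>3, res = 10+2 = 12
j=2,m=4: not 2>4, res = 12+2 = 14
j=2,m=5: not 2>5, res = 14+2 = 16
j=3,m=2: 3>2, res = 16+1 = 17
j=3,m=3: not 3>3, res = 17+2 = 19
j=3,m=4: not 3>4, res = 19+2 = 21
j=3,m=5: not 3>5, res = 21+2 = 23
j=4,m=2: 4>2, res = 23+2 = 25
j=4,m=3: 4>3, res = 25+1 = 26
j=4,m=4: not 4>4, res = 26+2 = 28
j=4,m=5: not 4>5, res = 28+2 = 30

30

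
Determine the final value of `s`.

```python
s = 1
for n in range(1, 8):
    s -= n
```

-27

n=1: s = 1-1 = 0
n=2: s = 0-2 = -2
n=3: s = (-2)-3 = -5
n=4: s = (-5)-4 = -9
n=5: s = (-9)-5 = -14
n=6: s = (-14)-6 = -20
n=7: s = (-20)-7 = -27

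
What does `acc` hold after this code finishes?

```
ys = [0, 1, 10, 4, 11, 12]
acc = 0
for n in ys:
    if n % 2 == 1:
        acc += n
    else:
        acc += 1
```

16

n=0: not odd, acc = 0+1 = 1
n=1: odd, acc = 1+1 = 2
n=10: not odd, acc = 2+1 = 3
n=4: not odd, acc = 3+1 = 4
n=11: odd, acc = 4+11 = 15
n=12: not odd, acc = 15+1 = 16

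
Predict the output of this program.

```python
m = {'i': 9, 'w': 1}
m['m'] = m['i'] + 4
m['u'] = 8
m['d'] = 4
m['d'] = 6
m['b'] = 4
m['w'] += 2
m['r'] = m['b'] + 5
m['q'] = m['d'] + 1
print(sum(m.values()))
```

m['m'] = m['i']+4 = 13 → {'i': 9, 'w': 1, 'm': 13}
m['u'] = 8 → {'i': 9, 'w': 1, 'm': 13, 'u': 8}
m['d'] = 4 → {'i': 9, 'w': 1, 'm': 13, 'u': 8, 'd': 4}
m['d'] = 6 → {'i': 9, 'w': 1, 'm': 13, 'u': 8, 'd': 6}
m['b'] = 4 → {'i': 9, 'w': 1, 'm': 13, 'u': 8, 'd': 6, 'b': 4}
m['w'] = 1+2 = 3 → {'i': 9, 'w': 3, 'm': 13, 'u': 8, 'd': 6, 'b': 4}
m['r'] = m['b']+5 = 9 → {'i': 9, 'w': 3, 'm': 13, 'u': 8, 'd': 6, 'b': 4, 'r': 9}
m['q'] = m['d']+1 = 7 → {'i': 9, 'w': 3, 'm': 13, 'u': 8, 'd': 6, 'b': 4, 'r': 9, 'q': 7}
sum of values = 59

59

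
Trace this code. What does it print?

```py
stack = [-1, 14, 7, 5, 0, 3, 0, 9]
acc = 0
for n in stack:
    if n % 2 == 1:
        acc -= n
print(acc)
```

-23

n=-1: odd, acc = 0-(-1) = 1
n=14: not odd
n=7: odd, acc = 1-7 = -6
n=5: odd, acc = (-6)-5 = -11
n=0: not odd
n=3: odd, acc = (-11)-3 = -14
n=0: not odd
n=9: odd, acc = (-14)-9 = -23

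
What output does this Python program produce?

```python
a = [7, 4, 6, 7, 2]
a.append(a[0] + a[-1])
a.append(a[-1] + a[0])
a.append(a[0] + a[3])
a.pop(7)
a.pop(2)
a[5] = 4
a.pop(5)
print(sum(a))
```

append a[0]+a[-1] = 7+2 = 9 → [7, 4, 6, 7, 2, 9]
append a[-1]+a[0] = 9+7 = 16 → [7, 4, 6, 7, 2, 9, 16]
append a[0]+a[3] = 7+7 = 14 → [7, 4, 6, 7, 2, 9, 16, 14]
pop(7) removes 14 → [7, 4, 6, 7, 2, 9, 16]
pop(2) removes 6 → [7, 4, 7, 2, 9, 16]
a[5] = 4 → [7, 4, 7, 2, 9, 4]
pop(5) removes 4 → [7, 4, 7, 2, 9]
sum = 29

29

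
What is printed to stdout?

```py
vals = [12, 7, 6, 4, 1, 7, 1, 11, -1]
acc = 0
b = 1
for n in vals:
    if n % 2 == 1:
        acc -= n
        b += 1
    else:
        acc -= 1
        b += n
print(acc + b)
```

0

n=12: not odd, acc = 0-1 = -1; b=13
n=7: odd, acc = (-1)-7 = -8; b=14
n=6: not odd, acc = (-8)-1 = -9; b=20
n=4: not odd, acc = (-9)-1 = -10; b=24
n=1: odd, acc = (-10)-1 = -11; b=25
n=7: odd, acc = (-11)-7 = -18; b=26
n=1: odd, acc = (-18)-1 = -19; b=27
n=11: odd, acc = (-19)-11 = -30; b=28
n=-1: odd, acc = (-30)-(-1) = -29; b=29
acc+b = (-29)+29 = 0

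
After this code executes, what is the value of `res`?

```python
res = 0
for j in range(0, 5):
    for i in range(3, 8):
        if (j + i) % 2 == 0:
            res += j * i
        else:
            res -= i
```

j=0,i=3: odd sum, res = 0-3 = -3
j=0,i=4: even sum, res = (-3)+0 = -3
j=0,i=5: odd sum, res = (-3)-5 = -8
j=0,i=6: even sum, res = (-8)+0 = -8
j=0,i=7: odd sum, res = (-8)-7 = -15
j=1,i=3: even sum, res = (-15)+3 = -12
j=1,i=4: odd sum, res = (-12)-4 = -16
j=1,i=5: even sum, res = (-16)+5 = -11
j=1,i=6: odd sum, res = (-11)-6 = -17
j=1,i=7: even sum, res = (-17)+7 = -10
j=2,i=3: odd sum, res = (-10)-3 = -13
j=2,i=4: even sum, res = (-13)+8 = -5
j=2,i=5: odd sum, res = (-5)-5 = -10
j=2,i=6: even sum, res = (-10)+12 = 2
j=2,i=7: odd sum, res = 2-7 = -5
j=3,i=3: even sum, res = (-5)+9 = 4
j=3,i=4: odd sum, res = 4-4 = 0
j=3,i=5: even sum, res = 0+15 = 15
j=3,i=6: odd sum, res = 15-6 = 9
j=3,i=7: even sum, res = 9+21 = 30
j=4,i=3: odd sum, res = 30-3 = 27
j=4,i=4: even sum, res = 27+16 = 43
j=4,i=5: odd sum, res = 43-5 = 38
j=4,i=6: even sum, res = 38+24 = 62
j=4,i=7: odd sum, res = 62-7 = 55

55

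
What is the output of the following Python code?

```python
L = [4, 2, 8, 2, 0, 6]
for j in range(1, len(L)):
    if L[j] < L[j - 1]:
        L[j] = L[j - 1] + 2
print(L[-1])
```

j=1: 2<4, L[1] = 4+2 = 6 → [4, 6, 8, 2, 0, 6]
j=2: 8>=6, unchanged → [4, 6, 8, 2, 0, 6]
j=3: 2<8, L[3] = 8+2 = 10 → [4, 6, 8, 10, 0, 6]
j=4: 0<10, L[4] = 10+2 = 12 → [4, 6, 8, 10, 12, 6]
j=5: 6<12, L[5] = 12+2 = 14 → [4, 6, 8, 10, 12, 14]

14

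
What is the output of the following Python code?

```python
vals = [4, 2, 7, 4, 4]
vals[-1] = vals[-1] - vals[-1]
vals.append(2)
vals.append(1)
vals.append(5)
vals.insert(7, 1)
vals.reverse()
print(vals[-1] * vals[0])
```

vals[-1] = vals[-1]-vals[-1] = 4-4 = 0 → [4, 2, 7, 4, 0]
append 2 → [4, 2, 7, 4, 0, 2]
append 1 → [4, 2, 7, 4, 0, 2, 1]
append 5 → [4, 2, 7, 4, 0, 2, 1, 5]
insert 1 at 7 → [4, 2, 7, 4, 0, 2, 1, 1, 5]
reverse → [5, 1, 1, 2, 0, 4, 7, 2, 4]
vals[-1]*vals[0] = 4*5 = 20

20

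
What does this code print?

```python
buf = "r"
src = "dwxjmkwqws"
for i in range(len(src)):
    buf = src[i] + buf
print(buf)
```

i=0: prepend 'd' → 'dr'
i=1: prepend 'w' → 'wdr'
i=2: prepend 'x' → 'xwdr'
i=3: prepend 'j' → 'jxwdr'
i=4: prepend 'm' → 'mjxwdr'
i=5: prepend 'k' → 'kmjxwdr'
i=6: prepend 'w' → 'wkmjxwdr'
i=7: prepend 'q' → 'qwkmjxwdr'
i=8: prepend 'w' → 'wqwkmjxwdr'
i=9: prepend 's' → 'swqwkmjxwdr'

swqwkmjxwdr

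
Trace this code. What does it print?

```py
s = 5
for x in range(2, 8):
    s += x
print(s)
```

x=2: s = 5+2 = 7
x=3: s = 7+3 = 10
x=4: s = 10+4 = 14
x=5: s = 14+5 = 19
x=6: s = 19+6 = 25
x=7: s = 25+7 = 32

32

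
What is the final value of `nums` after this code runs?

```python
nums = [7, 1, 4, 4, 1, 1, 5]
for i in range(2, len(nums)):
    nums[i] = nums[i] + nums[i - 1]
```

i=2: nums[2] = 4+1 = 5 → [7, 1, 5, 4, 1, 1, 5]
i=3: nums[3] = 4+5 = 9 → [7, 1, 5, 9, 1, 1, 5]
i=4: nums[4] = 1+9 = 10 → [7, 1, 5, 9, 10, 1, 5]
i=5: nums[5] = 1+10 = 11 → [7, 1, 5, 9, 10, 11, 5]
i=6: nums[6] = 5+11 = 16 → [7, 1, 5, 9, 10, 11, 16]

[7, 1, 5, 9, 10, 11, 16]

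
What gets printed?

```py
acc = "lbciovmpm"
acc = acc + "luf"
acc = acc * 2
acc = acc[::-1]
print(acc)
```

fulmpmvoicblfulmpmvoicbl

+ 'luf' → 'lbciovmpmluf'
repeat ×2 → 'lbciovmpmluflbciovmpmluf'
reverse → 'fulmpmvoicblfulmpmvoicbl'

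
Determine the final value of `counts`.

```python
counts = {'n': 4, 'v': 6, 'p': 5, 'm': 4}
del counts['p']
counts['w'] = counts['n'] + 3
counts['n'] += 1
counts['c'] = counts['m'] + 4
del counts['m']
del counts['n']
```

{'v': 6, 'w': 7, 'c': 8}

del 'p' → {'n': 4, 'v': 6, 'm': 4}
counts['w'] = counts['n']+3 = 7 → {'n': 4, 'v': 6, 'm': 4, 'w': 7}
counts['n'] = 4+1 = 5 → {'n': 5, 'v': 6, 'm': 4, 'w': 7}
counts['c'] = counts['m']+4 = 8 → {'n': 5, 'v': 6, 'm': 4, 'w': 7, 'c': 8}
del 'm' → {'n': 5, 'v': 6, 'w': 7, 'c': 8}
del 'n' → {'v': 6, 'w': 7, 'c': 8}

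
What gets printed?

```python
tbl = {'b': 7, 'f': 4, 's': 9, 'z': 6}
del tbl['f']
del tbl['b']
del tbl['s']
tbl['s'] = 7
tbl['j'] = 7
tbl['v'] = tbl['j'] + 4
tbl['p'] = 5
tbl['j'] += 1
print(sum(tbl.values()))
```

37

del 'f' → {'b': 7, 's': 9, 'z': 6}
del 'b' → {'s': 9, 'z': 6}
del 's' → {'z': 6}
tbl['s'] = 7 → {'z': 6, 's': 7}
tbl['j'] = 7 → {'z': 6, 's': 7, 'j': 7}
tbl['v'] = tbl['j']+4 = 11 → {'z': 6, 's': 7, 'j': 7, 'v': 11}
tbl['p'] = 5 → {'z': 6, 's': 7, 'j': 7, 'v': 11, 'p': 5}
tbl['j'] = 7+1 = 8 → {'z': 6, 's': 7, 'j': 8, 'v': 11, 'p': 5}
sum of values = 37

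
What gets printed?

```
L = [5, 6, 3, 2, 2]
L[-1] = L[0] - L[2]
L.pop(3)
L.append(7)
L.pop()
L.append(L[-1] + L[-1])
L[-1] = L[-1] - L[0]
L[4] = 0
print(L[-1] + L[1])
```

L[-1] = L[0]-L[2] = 5-3 = 2 → [5, 6, 3, 2, 2]
pop(3) removes 2 → [5, 6, 3, 2]
append 7 → [5, 6, 3, 2, 7]
pop() removes 7 → [5, 6, 3, 2]
append L[-1]+L[-1] = 2+2 = 4 → [5, 6, 3, 2, 4]
L[-1] = L[-1]-L[0] = 4-5 = -1 → [5, 6, 3, 2, -1]
L[4] = 0 → [5, 6, 3, 2, 0]
L[-1]+L[1] = 0+6 = 6

6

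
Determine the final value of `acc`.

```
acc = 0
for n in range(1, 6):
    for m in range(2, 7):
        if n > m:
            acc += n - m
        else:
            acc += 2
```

48

n=1,m=2: not 1>2, acc = 0+2 = 2
n=1,m=3: not 1>3, acc = 2+2 = 4
n=1,m=4: not 1>4, acc = 4+2 = 6
n=1,m=5: not 1>5, acc = 6+2 = 8
n=1,m=6: not 1>6, acc = 8+2 = 10
n=2,m=2: not 2>2, acc = 10+2 = 12
n=2,m=3: not 2>3, acc = 12+2 = 14
n=2,m=4: not 2>4, acc = 14+2 = 16
n=2,m=5: not 2>5, acc = 16+2 = 18
n=2,m=6: not 2>6, acc = 18+2 = 20
n=3,m=2: 3>2, acc = 20+1 = 21
n=3,m=3: not 3>3, acc = 21+2 = 23
n=3,m=4: not 3>4, acc = 23+2 = 25
n=3,m=5: not 3>5, acc = 25+2 = 27
n=3,m=6: not 3>6, acc = 27+2 = 29
n=4,m=2: 4>2, acc = 29+2 = 31
n=4,m=3: 4>3, acc = 31+1 = 32
n=4,m=4: not 4>4, acc = 32+2 = 34
n=4,m=5: not 4>5, acc = 34+2 = 36
n=4,m=6: not 4>6, acc = 36+2 = 38
n=5,m=2: 5>2, acc = 38+3 = 41
n=5,m=3: 5>3, acc = 41+2 = 43
n=5,m=4: 5>4, acc = 43+1 = 44
n=5,m=5: not 5>5, acc = 44+2 = 46
n=5,m=6: not 5>6, acc = 46+2 = 48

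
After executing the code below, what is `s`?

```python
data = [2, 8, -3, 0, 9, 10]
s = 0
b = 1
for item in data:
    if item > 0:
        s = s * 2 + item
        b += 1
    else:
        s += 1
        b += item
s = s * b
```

item=2: >0, s = 0*2+2 = 2; b=2
item=8: >0, s = 2*2+8 = 12; b=3
item=-3: not >0, s = 12+1 = 13; b=0
item=0: not >0, s = 13+1 = 14; b=0
item=9: >0, s = 14*2+9 = 37; b=1
item=10: >0, s = 37*2+10 = 84; b=2
s*b = 84*2 = 168

168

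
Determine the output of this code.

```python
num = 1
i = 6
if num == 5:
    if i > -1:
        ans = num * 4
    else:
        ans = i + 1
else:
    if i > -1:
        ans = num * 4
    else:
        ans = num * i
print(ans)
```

4

num=1, i=6
num == 5 is False; i > -1 is True
→ ans = num * 4 = 4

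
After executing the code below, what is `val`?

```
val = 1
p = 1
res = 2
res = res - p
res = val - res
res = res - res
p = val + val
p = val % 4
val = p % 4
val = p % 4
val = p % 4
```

1

res = 2-1 = 1
res = 1-1 = 0
res = 0-0 = 0
p = 1+1 = 2
p = 1%4 = 1
val = 1%4 = 1
val = 1%4 = 1
val = 1%4 = 1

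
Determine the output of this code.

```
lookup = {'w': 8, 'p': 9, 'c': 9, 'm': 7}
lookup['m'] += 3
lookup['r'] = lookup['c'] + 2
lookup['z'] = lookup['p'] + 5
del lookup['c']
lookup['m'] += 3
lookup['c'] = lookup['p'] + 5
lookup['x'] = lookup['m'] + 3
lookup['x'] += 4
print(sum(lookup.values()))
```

lookup['m'] = 7+3 = 10 → {'w': 8, 'p': 9, 'c': 9, 'm': 10}
lookup['r'] = lookup['c']+2 = 11 → {'w': 8, 'p': 9, 'c': 9, 'm': 10, 'r': 11}
lookup['z'] = lookup['p']+5 = 14 → {'w': 8, 'p': 9, 'c': 9, 'm': 10, 'r': 11, 'z': 14}
del 'c' → {'w': 8, 'p': 9, 'm': 10, 'r': 11, 'z': 14}
lookup['m'] = 10+3 = 13 → {'w': 8, 'p': 9, 'm': 13, 'r': 11, 'z': 14}
lookup['c'] = lookup['p']+5 = 14 → {'w': 8, 'p': 9, 'm': 13, 'r': 11, 'z': 14, 'c': 14}
lookup['x'] = lookup['m']+3 = 16 → {'w': 8, 'p': 9, 'm': 13, 'r': 11, 'z': 14, 'c': 14, 'x': 16}
lookup['x'] = 16+4 = 20 → {'w': 8, 'p': 9, 'm': 13, 'r': 11, 'z': 14, 'c': 14, 'x': 20}
sum of values = 89

89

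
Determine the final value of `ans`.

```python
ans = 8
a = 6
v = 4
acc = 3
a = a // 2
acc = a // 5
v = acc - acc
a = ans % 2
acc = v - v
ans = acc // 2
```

a = 6//2 = 3
acc = 3//5 = 0
v = 0-0 = 0
a = 8%2 = 0
acc = 0-0 = 0
ans = 0//2 = 0

0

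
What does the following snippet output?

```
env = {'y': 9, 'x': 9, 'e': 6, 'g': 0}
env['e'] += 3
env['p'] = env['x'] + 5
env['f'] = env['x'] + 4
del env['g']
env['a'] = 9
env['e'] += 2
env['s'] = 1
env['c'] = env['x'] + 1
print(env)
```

env['e'] = 6+3 = 9 → {'y': 9, 'x': 9, 'e': 9, 'g': 0}
env['p'] = env['x']+5 = 14 → {'y': 9, 'x': 9, 'e': 9, 'g': 0, 'p': 14}
env['f'] = env['x']+4 = 13 → {'y': 9, 'x': 9, 'e': 9, 'g': 0, 'p': 14, 'f': 13}
del 'g' → {'y': 9, 'x': 9, 'e': 9, 'p': 14, 'f': 13}
env['a'] = 9 → {'y': 9, 'x': 9, 'e': 9, 'p': 14, 'f': 13, 'a': 9}
env['e'] = 9+2 = 11 → {'y': 9, 'x': 9, 'e': 11, 'p': 14, 'f': 13, 'a': 9}
env['s'] = 1 → {'y': 9, 'x': 9, 'e': 11, 'p': 14, 'f': 13, 'a': 9, 's': 1}
env['c'] = env['x']+1 = 10 → {'y': 9, 'x': 9, 'e': 11, 'p': 14, 'f': 13, 'a': 9, 's': 1, 'c': 10}

{'y': 9, 'x': 9, 'e': 11, 'p': 14, 'f': 13, 'a': 9, 's': 1, 'c': 10}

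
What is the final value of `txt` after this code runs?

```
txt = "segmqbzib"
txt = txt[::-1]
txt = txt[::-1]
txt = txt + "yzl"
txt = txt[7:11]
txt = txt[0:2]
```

reverse → 'bizbqmges'
reverse → 'segmqbzib'
+ 'yzl' → 'segmqbzibyzl'
slice [7:11] → 'ibyz'
slice [0:2] → 'ib'

'ib'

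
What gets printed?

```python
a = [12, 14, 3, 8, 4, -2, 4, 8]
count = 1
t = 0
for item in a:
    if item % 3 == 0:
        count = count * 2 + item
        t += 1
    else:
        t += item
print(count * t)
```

1178

item=12: %3==0, count = 1*2+12 = 14; t=1
item=14: not %3==0; t=15
item=3: %3==0, count = 14*2+3 = 31; t=16
item=8: not %3==0; t=24
item=4: not %3==0; t=28
item=-2: not %3==0; t=26
item=4: not %3==0; t=30
item=8: not %3==0; t=38
count*t = 31*38 = 1178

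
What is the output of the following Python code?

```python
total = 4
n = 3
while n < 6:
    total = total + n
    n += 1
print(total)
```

16

n=3: total = 4+3 = 7
n=4: total = 7+4 = 11
n=5: total = 11+5 = 16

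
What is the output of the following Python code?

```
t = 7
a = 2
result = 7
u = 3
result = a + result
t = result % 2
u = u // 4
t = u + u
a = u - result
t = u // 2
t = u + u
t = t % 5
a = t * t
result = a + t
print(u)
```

0

result = 2+7 = 9
t = 9%2 = 1
u = 3//4 = 0
t = 0+0 = 0
a = 0-9 = -9
t = 0//2 = 0
t = 0+0 = 0
t = 0%5 = 0
a = 0*0 = 0
result = 0+0 = 0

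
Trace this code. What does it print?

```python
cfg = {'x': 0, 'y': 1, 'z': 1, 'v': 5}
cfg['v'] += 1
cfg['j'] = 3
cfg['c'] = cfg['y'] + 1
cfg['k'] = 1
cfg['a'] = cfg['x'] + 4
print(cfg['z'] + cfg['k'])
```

2

cfg['v'] = 5+1 = 6 → {'x': 0, 'y': 1, 'z': 1, 'v': 6}
cfg['j'] = 3 → {'x': 0, 'y': 1, 'z': 1, 'v': 6, 'j': 3}
cfg['c'] = cfg['y']+1 = 2 → {'x': 0, 'y': 1, 'z': 1, 'v': 6, 'j': 3, 'c': 2}
cfg['k'] = 1 → {'x': 0, 'y': 1, 'z': 1, 'v': 6, 'j': 3, 'c': 2, 'k': 1}
cfg['a'] = cfg['x']+4 = 4 → {'x': 0, 'y': 1, 'z': 1, 'v': 6, 'j': 3, 'c': 2, 'k': 1, 'a': 4}
cfg['z']+cfg['k'] = 1+1 = 2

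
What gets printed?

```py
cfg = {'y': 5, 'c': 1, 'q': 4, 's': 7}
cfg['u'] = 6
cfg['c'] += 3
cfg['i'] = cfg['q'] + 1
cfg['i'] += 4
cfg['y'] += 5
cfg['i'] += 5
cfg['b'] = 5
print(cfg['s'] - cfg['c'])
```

3

cfg['u'] = 6 → {'y': 5, 'c': 1, 'q': 4, 's': 7, 'u': 6}
cfg['c'] = 1+3 = 4 → {'y': 5, 'c': 4, 'q': 4, 's': 7, 'u': 6}
cfg['i'] = cfg['q']+1 = 5 → {'y': 5, 'c': 4, 'q': 4, 's': 7, 'u': 6, 'i': 5}
cfg['i'] = 5+4 = 9 → {'y': 5, 'c': 4, 'q': 4, 's': 7, 'u': 6, 'i': 9}
cfg['y'] = 5+5 = 10 → {'y': 10, 'c': 4, 'q': 4, 's': 7, 'u': 6, 'i': 9}
cfg['i'] = 9+5 = 14 → {'y': 10, 'c': 4, 'q': 4, 's': 7, 'u': 6, 'i': 14}
cfg['b'] = 5 → {'y': 10, 'c': 4, 'q': 4, 's': 7, 'u': 6, 'i': 14, 'b': 5}
cfg['s']-cfg['c'] = 7-4 = 3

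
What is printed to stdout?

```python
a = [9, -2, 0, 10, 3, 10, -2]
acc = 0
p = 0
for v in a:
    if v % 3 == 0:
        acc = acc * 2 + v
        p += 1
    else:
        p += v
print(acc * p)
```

v=9: %3==0, acc = 0*2+9 = 9; p=1
v=-2: not %3==0; p=-1
v=0: %3==0, acc = 9*2+0 = 18; p=0
v=10: not %3==0; p=10
v=3: %3==0, acc = 18*2+3 = 39; p=11
v=10: not %3==0; p=21
v=-2: not %3==0; p=19
acc*p = 39*19 = 741

741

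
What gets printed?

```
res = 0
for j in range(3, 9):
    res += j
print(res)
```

33

j=3: res = 0+3 = 3
j=4: res = 3+4 = 7
j=5: res = 7+5 = 12
j=6: res = 12+6 = 18
j=7: res = 18+7 = 25
j=8: res = 25+8 = 33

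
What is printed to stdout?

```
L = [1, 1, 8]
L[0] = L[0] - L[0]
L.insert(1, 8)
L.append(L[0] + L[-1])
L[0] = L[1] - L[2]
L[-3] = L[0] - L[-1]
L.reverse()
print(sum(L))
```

30

L[0] = L[0]-L[0] = 1-1 = 0 → [0, 1, 8]
insert 8 at 1 → [0, 8, 1, 8]
append L[0]+L[-1] = 0+8 = 8 → [0, 8, 1, 8, 8]
L[0] = L[1]-L[2] = 8-1 = 7 → [7, 8, 1, 8, 8]
L[-3] = L[0]-L[-1] = 7-8 = -1 → [7, 8, -1, 8, 8]
reverse → [8, 8, -1, 8, 7]
sum = 30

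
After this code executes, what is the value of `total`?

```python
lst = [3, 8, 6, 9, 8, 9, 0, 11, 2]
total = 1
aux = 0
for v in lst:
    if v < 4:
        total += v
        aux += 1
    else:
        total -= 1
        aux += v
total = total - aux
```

v=3: <4, total = 1+3 = 4; aux=1
v=8: not <4, total = 4-1 = 3; aux=9
v=6: not <4, total = 3-1 = 2; aux=15
v=9: not <4, total = 2-1 = 1; aux=24
v=8: not <4, total = 1-1 = 0; aux=32
v=9: not <4, total = 0-1 = -1; aux=41
v=0: <4, total = (-1)+0 = -1; aux=42
v=11: not <4, total = (-1)-1 = -2; aux=53
v=2: <4, total = (-2)+2 = 0; aux=54
total-aux = 0-54 = -54

-54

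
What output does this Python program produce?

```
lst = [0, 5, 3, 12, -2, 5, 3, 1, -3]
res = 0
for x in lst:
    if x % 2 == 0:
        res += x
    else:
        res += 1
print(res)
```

16

x=0: even, res = 0+0 = 0
x=5: not even, res = 0+1 = 1
x=3: not even, res = 1+1 = 2
x=12: even, res = 2+12 = 14
x=-2: even, res = 14+(-2) = 12
x=5: not even, res = 12+1 = 13
x=3: not even, res = 13+1 = 14
x=1: not even, res = 14+1 = 15
x=-3: not even, res = 15+1 = 16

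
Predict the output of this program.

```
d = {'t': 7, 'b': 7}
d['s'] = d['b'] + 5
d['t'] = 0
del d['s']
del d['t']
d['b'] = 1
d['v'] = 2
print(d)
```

d['s'] = d['b']+5 = 12 → {'t': 7, 'b': 7, 's': 12}
d['t'] = 0 → {'t': 0, 'b': 7, 's': 12}
del 's' → {'t': 0, 'b': 7}
del 't' → {'b': 7}
d['b'] = 1 → {'b': 1}
d['v'] = 2 → {'b': 1, 'v': 2}

{'b': 1, 'v': 2}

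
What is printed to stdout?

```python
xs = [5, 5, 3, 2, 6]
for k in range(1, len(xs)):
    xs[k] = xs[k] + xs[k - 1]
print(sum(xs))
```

k=1: xs[1] = 5+5 = 10 → [5, 10, 3, 2, 6]
k=2: xs[2] = 3+10 = 13 → [5, 10, 13, 2, 6]
k=3: xs[3] = 2+13 = 15 → [5, 10, 13, 15, 6]
k=4: xs[4] = 6+15 = 21 → [5, 10, 13, 15, 21]
sum = 64

64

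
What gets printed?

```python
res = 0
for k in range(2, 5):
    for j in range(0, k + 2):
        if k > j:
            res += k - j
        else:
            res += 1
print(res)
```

k=2,j=0: 2>0, res = 0+2 = 2
k=2,j=1: 2>1, res = 2+1 = 3
k=2,j=2: not 2>2, res = 3+1 = 4
k=2,j=3: not 2>3, res = 4+1 = 5
k=3,j=0: 3>0, res = 5+3 = 8
k=3,j=1: 3>1, res = 8+2 = 10
k=3,j=2: 3>2, res = 10+1 = 11
k=3,j=3: not 3>3, res = 11+1 = 12
k=3,j=4: not 3>4, res = 12+1 = 13
k=4,j=0: 4>0, res = 13+4 = 17
k=4,j=1: 4>1, res = 17+3 = 20
k=4,j=2: 4>2, res = 20+2 = 22
k=4,j=3: 4>3, res = 22+1 = 23
k=4,j=4: not 4>4, res = 23+1 = 24
k=4,j=5: not 4>5, res = 24+1 = 25

25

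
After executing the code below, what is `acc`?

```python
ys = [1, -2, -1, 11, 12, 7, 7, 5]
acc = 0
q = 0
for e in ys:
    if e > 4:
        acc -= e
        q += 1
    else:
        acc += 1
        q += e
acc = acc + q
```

e=1: not >4, acc = 0+1 = 1; q=1
e=-2: not >4, acc = 1+1 = 2; q=-1
e=-1: not >4, acc = 2+1 = 3; q=-2
e=11: >4, acc = 3-11 = -8; q=-1
e=12: >4, acc = (-8)-12 = -20; q=0
e=7: >4, acc = (-20)-7 = -27; q=1
e=7: >4, acc = (-27)-7 = -34; q=2
e=5: >4, acc = (-34)-5 = -39; q=3
acc+q = (-39)+3 = -36

-36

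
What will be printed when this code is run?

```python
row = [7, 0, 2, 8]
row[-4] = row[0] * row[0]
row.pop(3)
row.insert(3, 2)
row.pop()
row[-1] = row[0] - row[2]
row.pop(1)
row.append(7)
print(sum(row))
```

103

row[-4] = row[0]*row[0] = 7*7 = 49 → [49, 0, 2, 8]
pop(3) removes 8 → [49, 0, 2]
insert 2 at 3 → [49, 0, 2, 2]
pop() removes 2 → [49, 0, 2]
row[-1] = row[0]-row[2] = 49-2 = 47 → [49, 0, 47]
pop(1) removes 0 → [49, 47]
append 7 → [49, 47, 7]
sum = 103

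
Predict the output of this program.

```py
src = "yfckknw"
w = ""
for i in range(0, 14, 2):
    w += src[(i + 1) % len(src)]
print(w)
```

i=0: add src[1]='f' → 'f'
i=2: add src[3]='k' → 'fk'
i=4: add src[5]='n' → 'fkn'
i=6: add src[0]='y' → 'fkny'
i=8: add src[2]='c' → 'fknyc'
i=10: add src[4]='k' → 'fknyck'
i=12: add src[6]='w' → 'fknyckw'

fknyckw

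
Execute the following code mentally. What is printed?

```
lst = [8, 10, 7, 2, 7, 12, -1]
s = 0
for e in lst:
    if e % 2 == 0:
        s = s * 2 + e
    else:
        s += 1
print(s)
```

e=8: even, s = 0*2+8 = 8
e=10: even, s = 8*2+10 = 26
e=7: not even, s = 26+1 = 27
e=2: even, s = 27*2+2 = 56
e=7: not even, s = 56+1 = 57
e=12: even, s = 57*2+12 = 126
e=-1: not even, s = 126+1 = 127

127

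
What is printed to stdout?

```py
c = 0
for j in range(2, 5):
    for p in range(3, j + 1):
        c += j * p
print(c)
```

j=3,p=3: c = 0+9 = 9
j=4,p=3: c = 9+12 = 21
j=4,p=4: c = 21+16 = 37

37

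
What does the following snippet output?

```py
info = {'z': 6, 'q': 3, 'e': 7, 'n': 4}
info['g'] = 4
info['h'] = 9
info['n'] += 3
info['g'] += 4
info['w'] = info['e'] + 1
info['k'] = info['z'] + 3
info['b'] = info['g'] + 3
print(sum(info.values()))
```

68

info['g'] = 4 → {'z': 6, 'q': 3, 'e': 7, 'n': 4, 'g': 4}
info['h'] = 9 → {'z': 6, 'q': 3, 'e': 7, 'n': 4, 'g': 4, 'h': 9}
info['n'] = 4+3 = 7 → {'z': 6, 'q': 3, 'e': 7, 'n': 7, 'g': 4, 'h': 9}
info['g'] = 4+4 = 8 → {'z': 6, 'q': 3, 'e': 7, 'n': 7, 'g': 8, 'h': 9}
info['w'] = info['e']+1 = 8 → {'z': 6, 'q': 3, 'e': 7, 'n': 7, 'g': 8, 'h': 9, 'w': 8}
info['k'] = info['z']+3 = 9 → {'z': 6, 'q': 3, 'e': 7, 'n': 7, 'g': 8, 'h': 9, 'w': 8, 'k': 9}
info['b'] = info['g']+3 = 11 → {'z': 6, 'q': 3, 'e': 7, 'n': 7, 'g': 8, 'h': 9, 'w': 8, 'k': 9, 'b': 11}
sum of values = 68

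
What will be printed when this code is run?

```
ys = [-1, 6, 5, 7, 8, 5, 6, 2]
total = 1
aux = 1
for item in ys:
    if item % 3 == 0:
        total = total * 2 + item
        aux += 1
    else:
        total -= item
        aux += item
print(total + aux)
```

3

item=-1: not %3==0, total = 1-(-1) = 2; aux=0
item=6: %3==0, total = 2*2+6 = 10; aux=1
item=5: not %3==0, total = 10-5 = 5; aux=6
item=7: not %3==0, total = 5-7 = -2; aux=13
item=8: not %3==0, total = (-2)-8 = -10; aux=21
item=5: not %3==0, total = (-10)-5 = -15; aux=26
item=6: %3==0, total = (-15)*2+6 = -24; aux=27
item=2: not %3==0, total = (-24)-2 = -26; aux=29
total+aux = (-26)+29 = 3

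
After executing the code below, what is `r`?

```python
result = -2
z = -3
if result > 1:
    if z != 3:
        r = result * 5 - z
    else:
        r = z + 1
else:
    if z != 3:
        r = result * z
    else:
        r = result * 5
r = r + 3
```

result=-2, z=-3
result > 1 is False; z != 3 is True
→ r = result * z = 6
r = 6+3 = 9

9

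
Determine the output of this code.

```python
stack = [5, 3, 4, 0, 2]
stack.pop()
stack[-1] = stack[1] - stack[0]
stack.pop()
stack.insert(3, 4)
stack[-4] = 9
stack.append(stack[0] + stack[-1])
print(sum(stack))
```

33

pop() removes 2 → [5, 3, 4, 0]
stack[-1] = stack[1]-stack[0] = 3-5 = -2 → [5, 3, 4, -2]
pop() removes -2 → [5, 3, 4]
insert 4 at 3 → [5, 3, 4, 4]
stack[-4] = 9 → [9, 3, 4, 4]
append stack[0]+stack[-1] = 9+4 = 13 → [9, 3, 4, 4, 13]
sum = 33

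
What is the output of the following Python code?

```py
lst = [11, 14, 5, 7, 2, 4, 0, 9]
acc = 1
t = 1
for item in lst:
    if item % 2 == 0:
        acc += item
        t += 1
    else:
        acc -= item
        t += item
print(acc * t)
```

-407

item=11: not even, acc = 1-11 = -10; t=12
item=14: even, acc = (-10)+14 = 4; t=13
item=5: not even, acc = 4-5 = -1; t=18
item=7: not even, acc = (-1)-7 = -8; t=25
item=2: even, acc = (-8)+2 = -6; t=26
item=4: even, acc = (-6)+4 = -2; t=27
item=0: even, acc = (-2)+0 = -2; t=28
item=9: not even, acc = (-2)-9 = -11; t=37
acc*t = (-11)*37 = -407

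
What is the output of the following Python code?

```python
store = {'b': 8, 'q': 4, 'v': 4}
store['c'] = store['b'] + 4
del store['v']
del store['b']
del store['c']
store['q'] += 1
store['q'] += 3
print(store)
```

store['c'] = store['b']+4 = 12 → {'b': 8, 'q': 4, 'v': 4, 'c': 12}
del 'v' → {'b': 8, 'q': 4, 'c': 12}
del 'b' → {'q': 4, 'c': 12}
del 'c' → {'q': 4}
store['q'] = 4+1 = 5 → {'q': 5}
store['q'] = 5+3 = 8 → {'q': 8}

{'q': 8}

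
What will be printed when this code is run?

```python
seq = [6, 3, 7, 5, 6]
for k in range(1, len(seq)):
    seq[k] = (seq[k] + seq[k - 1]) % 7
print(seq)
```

[6, 2, 2, 0, 6]

k=1: seq[1] = (3+6)%7 = 2 → [6, 2, 7, 5, 6]
k=2: seq[2] = (7+2)%7 = 2 → [6, 2, 2, 5, 6]
k=3: seq[3] = (5+2)%7 = 0 → [6, 2, 2, 0, 6]
k=4: seq[4] = (6+0)%7 = 6 → [6, 2, 2, 0, 6]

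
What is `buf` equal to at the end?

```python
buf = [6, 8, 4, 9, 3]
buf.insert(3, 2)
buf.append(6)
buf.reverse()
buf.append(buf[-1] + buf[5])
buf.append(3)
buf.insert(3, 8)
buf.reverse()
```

insert 2 at 3 → [6, 8, 4, 2, 9, 3]
append 6 → [6, 8, 4, 2, 9, 3, 6]
reverse → [6, 3, 9, 2, 4, 8, 6]
append buf[-1]+buf[5] = 6+8 = 14 → [6, 3, 9, 2, 4, 8, 6, 14]
append 3 → [6, 3, 9, 2, 4, 8, 6, 14, 3]
insert 8 at 3 → [6, 3, 9, 8, 2, 4, 8, 6, 14, 3]
reverse → [3, 14, 6, 8, 4, 2, 8, 9, 3, 6]

[3, 14, 6, 8, 4, 2, 8, 9, 3, 6]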